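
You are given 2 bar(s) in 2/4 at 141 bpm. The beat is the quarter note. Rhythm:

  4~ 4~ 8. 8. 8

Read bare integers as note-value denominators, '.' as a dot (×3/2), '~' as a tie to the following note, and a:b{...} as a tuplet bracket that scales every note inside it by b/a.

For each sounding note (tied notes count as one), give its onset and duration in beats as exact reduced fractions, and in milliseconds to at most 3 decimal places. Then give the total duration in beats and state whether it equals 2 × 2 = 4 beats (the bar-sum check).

1) 0.0ms=0b +1170.213ms=11/4b
2) 1170.213ms=11/4b +319.149ms=3/4b
3) 1489.362ms=7/2b +212.766ms=1/2b
Σ=4b of 4 (141bpm 2/4) — PASS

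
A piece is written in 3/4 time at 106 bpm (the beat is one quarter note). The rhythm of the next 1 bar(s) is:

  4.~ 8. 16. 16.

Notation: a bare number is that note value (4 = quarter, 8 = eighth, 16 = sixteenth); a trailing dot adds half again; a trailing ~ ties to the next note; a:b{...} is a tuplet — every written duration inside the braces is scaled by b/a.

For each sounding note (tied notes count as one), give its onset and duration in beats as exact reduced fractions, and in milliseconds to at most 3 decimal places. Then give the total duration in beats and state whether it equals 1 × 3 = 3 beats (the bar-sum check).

1) 0.0ms=0b +1273.585ms=9/4b
2) 1273.585ms=9/4b +212.264ms=3/8b
3) 1485.849ms=21/8b +212.264ms=3/8b
Σ=3b of 3 (106bpm 3/4) — PASS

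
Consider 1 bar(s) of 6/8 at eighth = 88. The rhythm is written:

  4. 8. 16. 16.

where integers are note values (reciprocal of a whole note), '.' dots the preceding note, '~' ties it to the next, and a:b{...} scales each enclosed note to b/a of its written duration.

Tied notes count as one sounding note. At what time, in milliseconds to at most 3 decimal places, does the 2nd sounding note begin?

note 2 onset = 3b = 2045.455ms

1. 0.0ms @ 0 + 2045.455ms (3)
2. 2045.455ms @ 3 + 1022.727ms (3/2)
3. 3068.182ms @ 9/2 + 511.364ms (3/4)
4. 3579.545ms @ 21/4 + 511.364ms (3/4)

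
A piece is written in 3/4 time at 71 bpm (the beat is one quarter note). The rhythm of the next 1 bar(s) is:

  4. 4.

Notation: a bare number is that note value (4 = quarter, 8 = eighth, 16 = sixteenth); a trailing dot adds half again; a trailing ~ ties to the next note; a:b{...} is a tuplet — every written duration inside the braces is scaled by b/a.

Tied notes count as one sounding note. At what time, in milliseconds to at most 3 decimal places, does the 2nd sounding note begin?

1. 0.0ms @ 0 + 1267.606ms (3/2)
2. 1267.606ms @ 3/2 + 1267.606ms (3/2)

note 2 onset = 3/2b = 1267.606ms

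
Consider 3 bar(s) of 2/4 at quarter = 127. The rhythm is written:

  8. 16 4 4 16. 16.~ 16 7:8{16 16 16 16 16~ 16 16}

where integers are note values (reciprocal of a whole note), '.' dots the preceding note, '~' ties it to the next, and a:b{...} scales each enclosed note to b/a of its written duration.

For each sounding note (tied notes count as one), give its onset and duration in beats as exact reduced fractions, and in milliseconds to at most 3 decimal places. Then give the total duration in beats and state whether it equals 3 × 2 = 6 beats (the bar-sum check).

1) 0.0ms=0b +354.331ms=3/4b
2) 354.331ms=3/4b +118.11ms=1/4b
3) 472.441ms=1b +472.441ms=1b
4) 944.882ms=2b +472.441ms=1b
5) 1417.323ms=3b +177.165ms=3/8b
6) 1594.488ms=27/8b +295.276ms=5/8b
7) 1889.764ms=4b +134.983ms=2/7b
8) 2024.747ms=30/7b +134.983ms=2/7b
9) 2159.73ms=32/7b +134.983ms=2/7b
10) 2294.713ms=34/7b +134.983ms=2/7b
11) 2429.696ms=36/7b +269.966ms=4/7b
12) 2699.663ms=40/7b +134.983ms=2/7b
Σ=6b of 6 (127bpm 2/4) — PASS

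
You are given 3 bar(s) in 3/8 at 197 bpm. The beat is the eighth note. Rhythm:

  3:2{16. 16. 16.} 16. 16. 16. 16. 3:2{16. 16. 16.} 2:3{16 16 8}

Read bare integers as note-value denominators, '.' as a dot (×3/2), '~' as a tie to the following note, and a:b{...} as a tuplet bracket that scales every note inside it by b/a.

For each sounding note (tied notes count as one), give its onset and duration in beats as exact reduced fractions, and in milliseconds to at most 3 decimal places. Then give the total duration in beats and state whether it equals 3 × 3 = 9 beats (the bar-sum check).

1) 0.0ms=0b +152.284ms=1/2b
2) 152.284ms=1/2b +152.284ms=1/2b
3) 304.569ms=1b +152.284ms=1/2b
4) 456.853ms=3/2b +228.426ms=3/4b
5) 685.279ms=9/4b +228.426ms=3/4b
6) 913.706ms=3b +228.426ms=3/4b
7) 1142.132ms=15/4b +228.426ms=3/4b
8) 1370.558ms=9/2b +152.284ms=1/2b
9) 1522.843ms=5b +152.284ms=1/2b
10) 1675.127ms=11/2b +152.284ms=1/2b
11) 1827.411ms=6b +228.426ms=3/4b
12) 2055.838ms=27/4b +228.426ms=3/4b
13) 2284.264ms=15/2b +456.853ms=3/2b
Σ=9b of 9 (197bpm 3/8) — PASS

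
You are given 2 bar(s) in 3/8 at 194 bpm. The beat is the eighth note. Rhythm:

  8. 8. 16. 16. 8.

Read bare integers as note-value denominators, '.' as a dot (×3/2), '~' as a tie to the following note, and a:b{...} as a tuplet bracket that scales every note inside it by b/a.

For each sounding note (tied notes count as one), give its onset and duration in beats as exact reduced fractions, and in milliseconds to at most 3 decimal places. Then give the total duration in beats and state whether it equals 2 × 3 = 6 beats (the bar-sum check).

1) 0.0ms=0b +463.918ms=3/2b
2) 463.918ms=3/2b +463.918ms=3/2b
3) 927.835ms=3b +231.959ms=3/4b
4) 1159.794ms=15/4b +231.959ms=3/4b
5) 1391.753ms=9/2b +463.918ms=3/2b
Σ=6b of 6 (194bpm 3/8) — PASS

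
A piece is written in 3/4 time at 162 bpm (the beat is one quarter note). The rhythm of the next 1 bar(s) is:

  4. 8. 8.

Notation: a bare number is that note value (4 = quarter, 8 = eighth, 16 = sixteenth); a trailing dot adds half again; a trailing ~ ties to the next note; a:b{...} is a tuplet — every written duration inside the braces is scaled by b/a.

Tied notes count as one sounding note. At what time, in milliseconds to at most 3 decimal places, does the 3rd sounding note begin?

note 3 onset = 9/4b = 833.333ms

1. 0.0ms @ 0 + 555.556ms (3/2)
2. 555.556ms @ 3/2 + 277.778ms (3/4)
3. 833.333ms @ 9/4 + 277.778ms (3/4)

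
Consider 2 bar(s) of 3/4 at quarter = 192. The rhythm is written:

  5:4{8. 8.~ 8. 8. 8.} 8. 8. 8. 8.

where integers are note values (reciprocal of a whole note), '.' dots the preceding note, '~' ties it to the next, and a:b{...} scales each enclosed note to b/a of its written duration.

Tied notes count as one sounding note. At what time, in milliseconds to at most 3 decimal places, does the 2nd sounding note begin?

1. 0.0ms @ 0 + 187.5ms (3/5)
2. 187.5ms @ 3/5 + 375.0ms (6/5)
3. 562.5ms @ 9/5 + 187.5ms (3/5)
4. 750.0ms @ 12/5 + 187.5ms (3/5)
5. 937.5ms @ 3 + 234.375ms (3/4)
6. 1171.875ms @ 15/4 + 234.375ms (3/4)
7. 1406.25ms @ 9/2 + 234.375ms (3/4)
8. 1640.625ms @ 21/4 + 234.375ms (3/4)

note 2 onset = 3/5b = 187.5ms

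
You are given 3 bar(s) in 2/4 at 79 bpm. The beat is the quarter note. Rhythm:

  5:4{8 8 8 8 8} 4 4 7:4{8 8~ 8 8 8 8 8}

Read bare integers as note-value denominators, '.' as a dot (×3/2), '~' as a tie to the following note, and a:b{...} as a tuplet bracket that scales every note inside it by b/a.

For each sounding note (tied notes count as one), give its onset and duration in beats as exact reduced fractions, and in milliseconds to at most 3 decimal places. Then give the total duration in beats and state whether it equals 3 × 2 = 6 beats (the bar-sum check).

1) 0.0ms=0b +303.797ms=2/5b
2) 303.797ms=2/5b +303.797ms=2/5b
3) 607.595ms=4/5b +303.797ms=2/5b
4) 911.392ms=6/5b +303.797ms=2/5b
5) 1215.19ms=8/5b +303.797ms=2/5b
6) 1518.987ms=2b +759.494ms=1b
7) 2278.481ms=3b +759.494ms=1b
8) 3037.975ms=4b +216.998ms=2/7b
9) 3254.973ms=30/7b +433.996ms=4/7b
10) 3688.969ms=34/7b +216.998ms=2/7b
11) 3905.967ms=36/7b +216.998ms=2/7b
12) 4122.966ms=38/7b +216.998ms=2/7b
13) 4339.964ms=40/7b +216.998ms=2/7b
Σ=6b of 6 (79bpm 2/4) — PASS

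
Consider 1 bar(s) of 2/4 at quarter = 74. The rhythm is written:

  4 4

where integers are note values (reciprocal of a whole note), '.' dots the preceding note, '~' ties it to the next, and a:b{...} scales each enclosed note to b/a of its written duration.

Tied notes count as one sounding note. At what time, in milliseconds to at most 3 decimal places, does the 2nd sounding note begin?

note 2 onset = 1b = 810.811ms

1. 0.0ms @ 0 + 810.811ms (1)
2. 810.811ms @ 1 + 810.811ms (1)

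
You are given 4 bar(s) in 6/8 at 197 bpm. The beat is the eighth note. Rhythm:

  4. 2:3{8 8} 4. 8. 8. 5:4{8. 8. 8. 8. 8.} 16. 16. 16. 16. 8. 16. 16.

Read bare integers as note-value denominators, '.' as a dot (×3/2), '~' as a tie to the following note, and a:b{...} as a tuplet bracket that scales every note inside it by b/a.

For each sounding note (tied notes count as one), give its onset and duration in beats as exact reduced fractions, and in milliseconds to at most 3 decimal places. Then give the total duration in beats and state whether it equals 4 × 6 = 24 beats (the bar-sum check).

1) 0.0ms=0b +913.706ms=3b
2) 913.706ms=3b +456.853ms=3/2b
3) 1370.558ms=9/2b +456.853ms=3/2b
4) 1827.411ms=6b +913.706ms=3b
5) 2741.117ms=9b +456.853ms=3/2b
6) 3197.97ms=21/2b +456.853ms=3/2b
7) 3654.822ms=12b +365.482ms=6/5b
8) 4020.305ms=66/5b +365.482ms=6/5b
9) 4385.787ms=72/5b +365.482ms=6/5b
10) 4751.269ms=78/5b +365.482ms=6/5b
11) 5116.751ms=84/5b +365.482ms=6/5b
12) 5482.234ms=18b +228.426ms=3/4b
13) 5710.66ms=75/4b +228.426ms=3/4b
14) 5939.086ms=39/2b +228.426ms=3/4b
15) 6167.513ms=81/4b +228.426ms=3/4b
16) 6395.939ms=21b +456.853ms=3/2b
17) 6852.792ms=45/2b +228.426ms=3/4b
18) 7081.218ms=93/4b +228.426ms=3/4b
Σ=24b of 24 (197bpm 6/8) — PASS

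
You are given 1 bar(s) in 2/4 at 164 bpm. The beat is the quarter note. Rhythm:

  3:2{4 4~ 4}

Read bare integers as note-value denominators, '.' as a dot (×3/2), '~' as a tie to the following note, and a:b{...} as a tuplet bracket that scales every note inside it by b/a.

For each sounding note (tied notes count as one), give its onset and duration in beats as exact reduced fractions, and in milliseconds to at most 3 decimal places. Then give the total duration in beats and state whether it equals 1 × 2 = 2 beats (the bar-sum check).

1) 0.0ms=0b +243.902ms=2/3b
2) 243.902ms=2/3b +487.805ms=4/3b
Σ=2b of 2 (164bpm 2/4) — PASS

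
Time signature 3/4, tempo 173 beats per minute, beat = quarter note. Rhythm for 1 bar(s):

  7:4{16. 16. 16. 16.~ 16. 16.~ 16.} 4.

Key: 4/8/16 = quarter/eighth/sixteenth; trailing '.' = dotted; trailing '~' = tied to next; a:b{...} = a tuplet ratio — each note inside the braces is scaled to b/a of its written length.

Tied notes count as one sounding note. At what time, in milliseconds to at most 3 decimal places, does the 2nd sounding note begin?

1. 0.0ms @ 0 + 74.319ms (3/14)
2. 74.319ms @ 3/14 + 74.319ms (3/14)
3. 148.637ms @ 3/7 + 74.319ms (3/14)
4. 222.956ms @ 9/14 + 148.637ms (3/7)
5. 371.594ms @ 15/14 + 148.637ms (3/7)
6. 520.231ms @ 3/2 + 520.231ms (3/2)

note 2 onset = 3/14b = 74.319ms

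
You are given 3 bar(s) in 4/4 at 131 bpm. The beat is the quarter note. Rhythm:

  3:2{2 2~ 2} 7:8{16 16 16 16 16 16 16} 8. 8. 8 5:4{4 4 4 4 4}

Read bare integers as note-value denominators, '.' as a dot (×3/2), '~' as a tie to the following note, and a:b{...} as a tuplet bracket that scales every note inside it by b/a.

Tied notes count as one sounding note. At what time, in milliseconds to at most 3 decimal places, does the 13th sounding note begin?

note 13 onset = 8b = 3664.122ms

1. 0.0ms @ 0 + 610.687ms (4/3)
2. 610.687ms @ 4/3 + 1221.374ms (8/3)
3. 1832.061ms @ 4 + 130.862ms (2/7)
4. 1962.923ms @ 30/7 + 130.862ms (2/7)
5. 2093.784ms @ 32/7 + 130.862ms (2/7)
6. 2224.646ms @ 34/7 + 130.862ms (2/7)
7. 2355.507ms @ 36/7 + 130.862ms (2/7)
8. 2486.369ms @ 38/7 + 130.862ms (2/7)
9. 2617.23ms @ 40/7 + 130.862ms (2/7)
10. 2748.092ms @ 6 + 343.511ms (3/4)
11. 3091.603ms @ 27/4 + 343.511ms (3/4)
12. 3435.115ms @ 15/2 + 229.008ms (1/2)
13. 3664.122ms @ 8 + 366.412ms (4/5)
14. 4030.534ms @ 44/5 + 366.412ms (4/5)
15. 4396.947ms @ 48/5 + 366.412ms (4/5)
16. 4763.359ms @ 52/5 + 366.412ms (4/5)
17. 5129.771ms @ 56/5 + 366.412ms (4/5)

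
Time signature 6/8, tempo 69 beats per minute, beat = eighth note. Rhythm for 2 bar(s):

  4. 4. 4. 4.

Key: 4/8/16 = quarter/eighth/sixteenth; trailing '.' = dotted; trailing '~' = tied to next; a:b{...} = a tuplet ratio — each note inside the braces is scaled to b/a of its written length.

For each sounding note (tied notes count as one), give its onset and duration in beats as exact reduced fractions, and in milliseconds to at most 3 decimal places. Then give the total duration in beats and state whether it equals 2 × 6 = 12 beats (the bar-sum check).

1) 0.0ms=0b +2608.696ms=3b
2) 2608.696ms=3b +2608.696ms=3b
3) 5217.391ms=6b +2608.696ms=3b
4) 7826.087ms=9b +2608.696ms=3b
Σ=12b of 12 (69bpm 6/8) — PASS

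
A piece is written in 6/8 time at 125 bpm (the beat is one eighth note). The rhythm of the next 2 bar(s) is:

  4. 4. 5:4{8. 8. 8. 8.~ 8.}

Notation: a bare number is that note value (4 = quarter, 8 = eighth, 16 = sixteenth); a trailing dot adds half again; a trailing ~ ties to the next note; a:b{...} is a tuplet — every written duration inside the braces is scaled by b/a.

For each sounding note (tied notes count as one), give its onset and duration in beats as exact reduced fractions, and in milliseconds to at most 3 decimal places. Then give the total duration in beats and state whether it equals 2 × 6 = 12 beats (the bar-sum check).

1) 0.0ms=0b +1440.0ms=3b
2) 1440.0ms=3b +1440.0ms=3b
3) 2880.0ms=6b +576.0ms=6/5b
4) 3456.0ms=36/5b +576.0ms=6/5b
5) 4032.0ms=42/5b +576.0ms=6/5b
6) 4608.0ms=48/5b +1152.0ms=12/5b
Σ=12b of 12 (125bpm 6/8) — PASS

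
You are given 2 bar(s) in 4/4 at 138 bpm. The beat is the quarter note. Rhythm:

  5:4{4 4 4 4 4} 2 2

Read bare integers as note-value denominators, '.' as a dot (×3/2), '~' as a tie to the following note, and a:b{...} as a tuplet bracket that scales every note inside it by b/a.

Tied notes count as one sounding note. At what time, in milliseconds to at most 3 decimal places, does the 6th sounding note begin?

1. 0.0ms @ 0 + 347.826ms (4/5)
2. 347.826ms @ 4/5 + 347.826ms (4/5)
3. 695.652ms @ 8/5 + 347.826ms (4/5)
4. 1043.478ms @ 12/5 + 347.826ms (4/5)
5. 1391.304ms @ 16/5 + 347.826ms (4/5)
6. 1739.13ms @ 4 + 869.565ms (2)
7. 2608.696ms @ 6 + 869.565ms (2)

note 6 onset = 4b = 1739.13ms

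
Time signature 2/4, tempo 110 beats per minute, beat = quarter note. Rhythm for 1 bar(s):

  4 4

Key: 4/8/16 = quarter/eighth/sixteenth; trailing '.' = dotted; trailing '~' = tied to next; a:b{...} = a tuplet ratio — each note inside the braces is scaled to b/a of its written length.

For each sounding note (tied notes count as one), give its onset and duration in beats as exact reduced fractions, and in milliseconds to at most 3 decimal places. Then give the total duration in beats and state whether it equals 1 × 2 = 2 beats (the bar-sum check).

1) 0.0ms=0b +545.455ms=1b
2) 545.455ms=1b +545.455ms=1b
Σ=2b of 2 (110bpm 2/4) — PASS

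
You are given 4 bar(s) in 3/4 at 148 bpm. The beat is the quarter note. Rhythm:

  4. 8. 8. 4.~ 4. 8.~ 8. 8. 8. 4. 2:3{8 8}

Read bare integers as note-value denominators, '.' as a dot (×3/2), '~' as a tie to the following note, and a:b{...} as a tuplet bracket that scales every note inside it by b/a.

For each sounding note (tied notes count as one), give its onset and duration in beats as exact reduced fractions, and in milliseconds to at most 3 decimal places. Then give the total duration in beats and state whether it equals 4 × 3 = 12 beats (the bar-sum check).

1) 0.0ms=0b +608.108ms=3/2b
2) 608.108ms=3/2b +304.054ms=3/4b
3) 912.162ms=9/4b +304.054ms=3/4b
4) 1216.216ms=3b +1216.216ms=3b
5) 2432.432ms=6b +608.108ms=3/2b
6) 3040.541ms=15/2b +304.054ms=3/4b
7) 3344.595ms=33/4b +304.054ms=3/4b
8) 3648.649ms=9b +608.108ms=3/2b
9) 4256.757ms=21/2b +304.054ms=3/4b
10) 4560.811ms=45/4b +304.054ms=3/4b
Σ=12b of 12 (148bpm 3/4) — PASS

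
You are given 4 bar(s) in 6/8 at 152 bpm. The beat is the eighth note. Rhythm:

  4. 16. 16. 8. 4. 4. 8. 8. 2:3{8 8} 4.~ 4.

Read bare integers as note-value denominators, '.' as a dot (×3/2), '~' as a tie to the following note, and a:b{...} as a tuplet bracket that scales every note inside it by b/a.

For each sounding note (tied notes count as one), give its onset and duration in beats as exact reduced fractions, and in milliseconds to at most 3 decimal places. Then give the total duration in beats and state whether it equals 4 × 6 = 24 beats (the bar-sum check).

1) 0.0ms=0b +1184.211ms=3b
2) 1184.211ms=3b +296.053ms=3/4b
3) 1480.263ms=15/4b +296.053ms=3/4b
4) 1776.316ms=9/2b +592.105ms=3/2b
5) 2368.421ms=6b +1184.211ms=3b
6) 3552.632ms=9b +1184.211ms=3b
7) 4736.842ms=12b +592.105ms=3/2b
8) 5328.947ms=27/2b +592.105ms=3/2b
9) 5921.053ms=15b +592.105ms=3/2b
10) 6513.158ms=33/2b +592.105ms=3/2b
11) 7105.263ms=18b +2368.421ms=6b
Σ=24b of 24 (152bpm 6/8) — PASS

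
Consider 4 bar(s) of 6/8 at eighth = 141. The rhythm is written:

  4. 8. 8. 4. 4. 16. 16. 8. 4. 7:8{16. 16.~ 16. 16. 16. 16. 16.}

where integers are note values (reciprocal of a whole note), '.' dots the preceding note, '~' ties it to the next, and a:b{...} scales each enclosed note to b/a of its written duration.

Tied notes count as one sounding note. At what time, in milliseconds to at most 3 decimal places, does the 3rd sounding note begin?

note 3 onset = 9/2b = 1914.894ms

1. 0.0ms @ 0 + 1276.596ms (3)
2. 1276.596ms @ 3 + 638.298ms (3/2)
3. 1914.894ms @ 9/2 + 638.298ms (3/2)
4. 2553.191ms @ 6 + 1276.596ms (3)
5. 3829.787ms @ 9 + 1276.596ms (3)
6. 5106.383ms @ 12 + 319.149ms (3/4)
7. 5425.532ms @ 51/4 + 319.149ms (3/4)
8. 5744.681ms @ 27/2 + 638.298ms (3/2)
9. 6382.979ms @ 15 + 1276.596ms (3)
10. 7659.574ms @ 18 + 364.742ms (6/7)
11. 8024.316ms @ 132/7 + 729.483ms (12/7)
12. 8753.799ms @ 144/7 + 364.742ms (6/7)
13. 9118.541ms @ 150/7 + 364.742ms (6/7)
14. 9483.283ms @ 156/7 + 364.742ms (6/7)
15. 9848.024ms @ 162/7 + 364.742ms (6/7)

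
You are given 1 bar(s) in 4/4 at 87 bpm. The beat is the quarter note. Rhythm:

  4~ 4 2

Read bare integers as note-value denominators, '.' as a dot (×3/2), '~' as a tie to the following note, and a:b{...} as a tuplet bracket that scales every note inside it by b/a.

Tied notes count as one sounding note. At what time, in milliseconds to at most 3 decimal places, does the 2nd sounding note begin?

1. 0.0ms @ 0 + 1379.31ms (2)
2. 1379.31ms @ 2 + 1379.31ms (2)

note 2 onset = 2b = 1379.31ms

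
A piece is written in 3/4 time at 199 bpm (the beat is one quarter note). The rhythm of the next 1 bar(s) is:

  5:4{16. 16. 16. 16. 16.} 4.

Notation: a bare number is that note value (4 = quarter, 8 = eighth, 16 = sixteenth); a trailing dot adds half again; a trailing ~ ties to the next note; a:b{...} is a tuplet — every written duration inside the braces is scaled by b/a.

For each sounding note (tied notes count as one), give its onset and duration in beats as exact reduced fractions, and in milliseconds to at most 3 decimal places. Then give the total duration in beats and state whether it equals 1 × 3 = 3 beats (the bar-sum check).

1) 0.0ms=0b +90.452ms=3/10b
2) 90.452ms=3/10b +90.452ms=3/10b
3) 180.905ms=3/5b +90.452ms=3/10b
4) 271.357ms=9/10b +90.452ms=3/10b
5) 361.809ms=6/5b +90.452ms=3/10b
6) 452.261ms=3/2b +452.261ms=3/2b
Σ=3b of 3 (199bpm 3/4) — PASS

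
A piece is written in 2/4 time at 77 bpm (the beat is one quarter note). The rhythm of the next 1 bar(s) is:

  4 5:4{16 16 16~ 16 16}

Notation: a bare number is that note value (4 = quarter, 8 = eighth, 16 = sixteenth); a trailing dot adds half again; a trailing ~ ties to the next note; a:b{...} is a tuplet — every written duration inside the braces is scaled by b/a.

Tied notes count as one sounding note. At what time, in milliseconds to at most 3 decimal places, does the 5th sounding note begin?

1. 0.0ms @ 0 + 779.221ms (1)
2. 779.221ms @ 1 + 155.844ms (1/5)
3. 935.065ms @ 6/5 + 155.844ms (1/5)
4. 1090.909ms @ 7/5 + 311.688ms (2/5)
5. 1402.597ms @ 9/5 + 155.844ms (1/5)

note 5 onset = 9/5b = 1402.597ms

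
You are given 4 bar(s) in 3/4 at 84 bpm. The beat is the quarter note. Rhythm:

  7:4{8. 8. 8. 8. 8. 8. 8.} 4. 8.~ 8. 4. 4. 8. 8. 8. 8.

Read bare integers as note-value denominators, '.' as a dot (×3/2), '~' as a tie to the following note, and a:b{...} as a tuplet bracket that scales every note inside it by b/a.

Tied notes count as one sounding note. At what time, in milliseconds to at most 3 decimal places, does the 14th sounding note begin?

1. 0.0ms @ 0 + 306.122ms (3/7)
2. 306.122ms @ 3/7 + 306.122ms (3/7)
3. 612.245ms @ 6/7 + 306.122ms (3/7)
4. 918.367ms @ 9/7 + 306.122ms (3/7)
5. 1224.49ms @ 12/7 + 306.122ms (3/7)
6. 1530.612ms @ 15/7 + 306.122ms (3/7)
7. 1836.735ms @ 18/7 + 306.122ms (3/7)
8. 2142.857ms @ 3 + 1071.429ms (3/2)
9. 3214.286ms @ 9/2 + 1071.429ms (3/2)
10. 4285.714ms @ 6 + 1071.429ms (3/2)
11. 5357.143ms @ 15/2 + 1071.429ms (3/2)
12. 6428.571ms @ 9 + 535.714ms (3/4)
13. 6964.286ms @ 39/4 + 535.714ms (3/4)
14. 7500.0ms @ 21/2 + 535.714ms (3/4)
15. 8035.714ms @ 45/4 + 535.714ms (3/4)

note 14 onset = 21/2b = 7500.0ms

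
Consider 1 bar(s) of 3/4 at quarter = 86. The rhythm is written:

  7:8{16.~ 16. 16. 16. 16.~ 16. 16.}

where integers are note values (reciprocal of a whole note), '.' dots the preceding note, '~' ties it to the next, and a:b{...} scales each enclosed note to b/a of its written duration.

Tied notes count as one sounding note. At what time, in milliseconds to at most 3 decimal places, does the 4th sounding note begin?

note 4 onset = 12/7b = 1196.013ms

1. 0.0ms @ 0 + 598.007ms (6/7)
2. 598.007ms @ 6/7 + 299.003ms (3/7)
3. 897.01ms @ 9/7 + 299.003ms (3/7)
4. 1196.013ms @ 12/7 + 598.007ms (6/7)
5. 1794.02ms @ 18/7 + 299.003ms (3/7)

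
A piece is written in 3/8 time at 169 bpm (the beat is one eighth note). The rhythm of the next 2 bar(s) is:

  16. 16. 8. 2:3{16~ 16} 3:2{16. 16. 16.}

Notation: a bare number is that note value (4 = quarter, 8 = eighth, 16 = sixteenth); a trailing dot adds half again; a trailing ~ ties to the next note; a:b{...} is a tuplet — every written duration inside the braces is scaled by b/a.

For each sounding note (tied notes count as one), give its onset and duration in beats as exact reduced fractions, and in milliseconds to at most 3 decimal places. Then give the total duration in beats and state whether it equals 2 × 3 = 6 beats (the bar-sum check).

1) 0.0ms=0b +266.272ms=3/4b
2) 266.272ms=3/4b +266.272ms=3/4b
3) 532.544ms=3/2b +532.544ms=3/2b
4) 1065.089ms=3b +532.544ms=3/2b
5) 1597.633ms=9/2b +177.515ms=1/2b
6) 1775.148ms=5b +177.515ms=1/2b
7) 1952.663ms=11/2b +177.515ms=1/2b
Σ=6b of 6 (169bpm 3/8) — PASS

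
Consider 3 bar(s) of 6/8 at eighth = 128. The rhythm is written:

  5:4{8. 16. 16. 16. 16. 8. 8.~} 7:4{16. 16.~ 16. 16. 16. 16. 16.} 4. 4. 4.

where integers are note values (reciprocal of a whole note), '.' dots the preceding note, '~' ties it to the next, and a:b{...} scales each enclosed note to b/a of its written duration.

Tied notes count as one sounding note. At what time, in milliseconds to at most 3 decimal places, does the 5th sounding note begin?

note 5 onset = 3b = 1406.25ms

1. 0.0ms @ 0 + 562.5ms (6/5)
2. 562.5ms @ 6/5 + 281.25ms (3/5)
3. 843.75ms @ 9/5 + 281.25ms (3/5)
4. 1125.0ms @ 12/5 + 281.25ms (3/5)
5. 1406.25ms @ 3 + 281.25ms (3/5)
6. 1687.5ms @ 18/5 + 562.5ms (6/5)
7. 2250.0ms @ 24/5 + 763.393ms (57/35)
8. 3013.393ms @ 45/7 + 401.786ms (6/7)
9. 3415.179ms @ 51/7 + 200.893ms (3/7)
10. 3616.071ms @ 54/7 + 200.893ms (3/7)
11. 3816.964ms @ 57/7 + 200.893ms (3/7)
12. 4017.857ms @ 60/7 + 200.893ms (3/7)
13. 4218.75ms @ 9 + 1406.25ms (3)
14. 5625.0ms @ 12 + 1406.25ms (3)
15. 7031.25ms @ 15 + 1406.25ms (3)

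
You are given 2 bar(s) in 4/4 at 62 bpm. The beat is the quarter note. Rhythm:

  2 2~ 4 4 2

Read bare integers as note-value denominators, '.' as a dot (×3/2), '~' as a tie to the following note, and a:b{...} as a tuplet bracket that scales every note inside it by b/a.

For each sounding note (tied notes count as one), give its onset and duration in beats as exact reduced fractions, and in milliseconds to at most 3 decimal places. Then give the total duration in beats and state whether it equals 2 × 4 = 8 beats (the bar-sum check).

1) 0.0ms=0b +1935.484ms=2b
2) 1935.484ms=2b +2903.226ms=3b
3) 4838.71ms=5b +967.742ms=1b
4) 5806.452ms=6b +1935.484ms=2b
Σ=8b of 8 (62bpm 4/4) — PASS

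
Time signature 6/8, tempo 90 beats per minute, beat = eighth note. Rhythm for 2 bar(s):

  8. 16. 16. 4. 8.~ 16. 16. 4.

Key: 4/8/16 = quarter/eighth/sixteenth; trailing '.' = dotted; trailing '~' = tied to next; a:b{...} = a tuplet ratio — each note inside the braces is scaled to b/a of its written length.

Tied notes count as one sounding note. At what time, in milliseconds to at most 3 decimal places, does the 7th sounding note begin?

1. 0.0ms @ 0 + 1000.0ms (3/2)
2. 1000.0ms @ 3/2 + 500.0ms (3/4)
3. 1500.0ms @ 9/4 + 500.0ms (3/4)
4. 2000.0ms @ 3 + 2000.0ms (3)
5. 4000.0ms @ 6 + 1500.0ms (9/4)
6. 5500.0ms @ 33/4 + 500.0ms (3/4)
7. 6000.0ms @ 9 + 2000.0ms (3)

note 7 onset = 9b = 6000.0ms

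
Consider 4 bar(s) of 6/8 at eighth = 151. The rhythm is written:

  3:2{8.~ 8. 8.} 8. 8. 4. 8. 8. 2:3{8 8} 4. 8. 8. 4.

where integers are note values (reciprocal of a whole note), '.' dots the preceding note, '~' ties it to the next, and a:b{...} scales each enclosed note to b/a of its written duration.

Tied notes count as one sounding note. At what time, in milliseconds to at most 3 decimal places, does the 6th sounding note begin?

1. 0.0ms @ 0 + 794.702ms (2)
2. 794.702ms @ 2 + 397.351ms (1)
3. 1192.053ms @ 3 + 596.026ms (3/2)
4. 1788.079ms @ 9/2 + 596.026ms (3/2)
5. 2384.106ms @ 6 + 1192.053ms (3)
6. 3576.159ms @ 9 + 596.026ms (3/2)
7. 4172.185ms @ 21/2 + 596.026ms (3/2)
8. 4768.212ms @ 12 + 596.026ms (3/2)
9. 5364.238ms @ 27/2 + 596.026ms (3/2)
10. 5960.265ms @ 15 + 1192.053ms (3)
11. 7152.318ms @ 18 + 596.026ms (3/2)
12. 7748.344ms @ 39/2 + 596.026ms (3/2)
13. 8344.371ms @ 21 + 1192.053ms (3)

note 6 onset = 9b = 3576.159ms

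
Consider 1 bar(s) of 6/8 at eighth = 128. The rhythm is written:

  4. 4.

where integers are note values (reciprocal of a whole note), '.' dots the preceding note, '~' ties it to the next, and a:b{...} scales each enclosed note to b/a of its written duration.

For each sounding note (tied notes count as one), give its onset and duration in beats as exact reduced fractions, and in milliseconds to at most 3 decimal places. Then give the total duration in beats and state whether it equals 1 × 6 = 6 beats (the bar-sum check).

1) 0.0ms=0b +1406.25ms=3b
2) 1406.25ms=3b +1406.25ms=3b
Σ=6b of 6 (128bpm 6/8) — PASS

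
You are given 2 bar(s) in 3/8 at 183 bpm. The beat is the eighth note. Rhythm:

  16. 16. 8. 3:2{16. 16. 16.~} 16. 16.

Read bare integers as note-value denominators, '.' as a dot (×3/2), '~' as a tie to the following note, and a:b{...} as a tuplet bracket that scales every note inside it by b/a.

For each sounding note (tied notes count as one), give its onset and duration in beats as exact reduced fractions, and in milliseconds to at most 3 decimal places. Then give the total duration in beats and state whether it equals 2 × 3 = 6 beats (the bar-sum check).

1) 0.0ms=0b +245.902ms=3/4b
2) 245.902ms=3/4b +245.902ms=3/4b
3) 491.803ms=3/2b +491.803ms=3/2b
4) 983.607ms=3b +163.934ms=1/2b
5) 1147.541ms=7/2b +163.934ms=1/2b
6) 1311.475ms=4b +409.836ms=5/4b
7) 1721.311ms=21/4b +245.902ms=3/4b
Σ=6b of 6 (183bpm 3/8) — PASS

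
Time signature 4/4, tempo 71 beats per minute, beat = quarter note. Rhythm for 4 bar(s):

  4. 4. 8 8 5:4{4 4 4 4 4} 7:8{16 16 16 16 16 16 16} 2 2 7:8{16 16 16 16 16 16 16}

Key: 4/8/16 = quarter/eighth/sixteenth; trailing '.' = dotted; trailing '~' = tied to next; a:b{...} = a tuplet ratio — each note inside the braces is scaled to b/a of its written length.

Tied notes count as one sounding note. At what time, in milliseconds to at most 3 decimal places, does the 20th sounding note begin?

1. 0.0ms @ 0 + 1267.606ms (3/2)
2. 1267.606ms @ 3/2 + 1267.606ms (3/2)
3. 2535.211ms @ 3 + 422.535ms (1/2)
4. 2957.746ms @ 7/2 + 422.535ms (1/2)
5. 3380.282ms @ 4 + 676.056ms (4/5)
6. 4056.338ms @ 24/5 + 676.056ms (4/5)
7. 4732.394ms @ 28/5 + 676.056ms (4/5)
8. 5408.451ms @ 32/5 + 676.056ms (4/5)
9. 6084.507ms @ 36/5 + 676.056ms (4/5)
10. 6760.563ms @ 8 + 241.449ms (2/7)
11. 7002.012ms @ 58/7 + 241.449ms (2/7)
12. 7243.461ms @ 60/7 + 241.449ms (2/7)
13. 7484.909ms @ 62/7 + 241.449ms (2/7)
14. 7726.358ms @ 64/7 + 241.449ms (2/7)
15. 7967.807ms @ 66/7 + 241.449ms (2/7)
16. 8209.256ms @ 68/7 + 241.449ms (2/7)
17. 8450.704ms @ 10 + 1690.141ms (2)
18. 10140.845ms @ 12 + 1690.141ms (2)
19. 11830.986ms @ 14 + 241.449ms (2/7)
20. 12072.435ms @ 100/7 + 241.449ms (2/7)
21. 12313.883ms @ 102/7 + 241.449ms (2/7)
22. 12555.332ms @ 104/7 + 241.449ms (2/7)
23. 12796.781ms @ 106/7 + 241.449ms (2/7)
24. 13038.229ms @ 108/7 + 241.449ms (2/7)
25. 13279.678ms @ 110/7 + 241.449ms (2/7)

note 20 onset = 100/7b = 12072.435ms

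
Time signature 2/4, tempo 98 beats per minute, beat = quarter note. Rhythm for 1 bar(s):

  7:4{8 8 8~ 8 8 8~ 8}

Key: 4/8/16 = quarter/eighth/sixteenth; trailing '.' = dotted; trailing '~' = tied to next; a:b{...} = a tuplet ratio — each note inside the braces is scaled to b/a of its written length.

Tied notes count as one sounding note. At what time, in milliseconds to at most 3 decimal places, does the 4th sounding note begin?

1. 0.0ms @ 0 + 174.927ms (2/7)
2. 174.927ms @ 2/7 + 174.927ms (2/7)
3. 349.854ms @ 4/7 + 349.854ms (4/7)
4. 699.708ms @ 8/7 + 174.927ms (2/7)
5. 874.636ms @ 10/7 + 349.854ms (4/7)

note 4 onset = 8/7b = 699.708ms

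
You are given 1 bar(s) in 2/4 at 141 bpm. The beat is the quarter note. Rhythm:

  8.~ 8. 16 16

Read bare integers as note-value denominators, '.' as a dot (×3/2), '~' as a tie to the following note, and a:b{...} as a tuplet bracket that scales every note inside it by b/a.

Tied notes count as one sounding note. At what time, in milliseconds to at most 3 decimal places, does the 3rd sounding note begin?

note 3 onset = 7/4b = 744.681ms

1. 0.0ms @ 0 + 638.298ms (3/2)
2. 638.298ms @ 3/2 + 106.383ms (1/4)
3. 744.681ms @ 7/4 + 106.383ms (1/4)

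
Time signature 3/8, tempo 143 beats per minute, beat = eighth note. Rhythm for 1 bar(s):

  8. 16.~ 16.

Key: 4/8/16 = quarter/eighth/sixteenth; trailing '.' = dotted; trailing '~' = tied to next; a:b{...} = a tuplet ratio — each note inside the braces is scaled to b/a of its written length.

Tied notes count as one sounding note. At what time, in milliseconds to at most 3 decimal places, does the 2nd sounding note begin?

note 2 onset = 3/2b = 629.371ms

1. 0.0ms @ 0 + 629.371ms (3/2)
2. 629.371ms @ 3/2 + 629.371ms (3/2)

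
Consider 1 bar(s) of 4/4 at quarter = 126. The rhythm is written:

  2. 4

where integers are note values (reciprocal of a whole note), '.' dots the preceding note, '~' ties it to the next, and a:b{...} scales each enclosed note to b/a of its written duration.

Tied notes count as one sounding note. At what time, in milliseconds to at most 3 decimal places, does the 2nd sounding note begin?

note 2 onset = 3b = 1428.571ms

1. 0.0ms @ 0 + 1428.571ms (3)
2. 1428.571ms @ 3 + 476.19ms (1)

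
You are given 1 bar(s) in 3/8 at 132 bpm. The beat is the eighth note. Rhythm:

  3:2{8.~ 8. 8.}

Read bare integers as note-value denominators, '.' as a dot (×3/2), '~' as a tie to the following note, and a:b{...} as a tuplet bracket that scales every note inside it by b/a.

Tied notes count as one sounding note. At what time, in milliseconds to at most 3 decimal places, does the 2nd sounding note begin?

1. 0.0ms @ 0 + 909.091ms (2)
2. 909.091ms @ 2 + 454.545ms (1)

note 2 onset = 2b = 909.091ms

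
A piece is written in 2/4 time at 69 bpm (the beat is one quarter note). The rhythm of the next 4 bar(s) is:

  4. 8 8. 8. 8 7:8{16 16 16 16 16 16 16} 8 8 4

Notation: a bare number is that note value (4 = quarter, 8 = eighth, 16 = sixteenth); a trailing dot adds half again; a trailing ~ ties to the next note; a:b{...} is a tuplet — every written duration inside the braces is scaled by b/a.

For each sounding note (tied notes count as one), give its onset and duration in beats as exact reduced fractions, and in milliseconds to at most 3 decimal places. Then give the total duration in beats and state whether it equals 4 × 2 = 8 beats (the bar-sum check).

1) 0.0ms=0b +1304.348ms=3/2b
2) 1304.348ms=3/2b +434.783ms=1/2b
3) 1739.13ms=2b +652.174ms=3/4b
4) 2391.304ms=11/4b +652.174ms=3/4b
5) 3043.478ms=7/2b +434.783ms=1/2b
6) 3478.261ms=4b +248.447ms=2/7b
7) 3726.708ms=30/7b +248.447ms=2/7b
8) 3975.155ms=32/7b +248.447ms=2/7b
9) 4223.602ms=34/7b +248.447ms=2/7b
10) 4472.05ms=36/7b +248.447ms=2/7b
11) 4720.497ms=38/7b +248.447ms=2/7b
12) 4968.944ms=40/7b +248.447ms=2/7b
13) 5217.391ms=6b +434.783ms=1/2b
14) 5652.174ms=13/2b +434.783ms=1/2b
15) 6086.957ms=7b +869.565ms=1b
Σ=8b of 8 (69bpm 2/4) — PASS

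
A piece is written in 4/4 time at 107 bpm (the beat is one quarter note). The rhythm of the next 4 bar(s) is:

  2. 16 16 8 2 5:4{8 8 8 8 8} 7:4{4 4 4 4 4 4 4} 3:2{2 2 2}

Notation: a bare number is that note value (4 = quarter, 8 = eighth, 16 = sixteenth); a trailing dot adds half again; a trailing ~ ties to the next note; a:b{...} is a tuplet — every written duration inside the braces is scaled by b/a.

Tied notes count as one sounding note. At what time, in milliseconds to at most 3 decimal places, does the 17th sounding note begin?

1. 0.0ms @ 0 + 1682.243ms (3)
2. 1682.243ms @ 3 + 140.187ms (1/4)
3. 1822.43ms @ 13/4 + 140.187ms (1/4)
4. 1962.617ms @ 7/2 + 280.374ms (1/2)
5. 2242.991ms @ 4 + 1121.495ms (2)
6. 3364.486ms @ 6 + 224.299ms (2/5)
7. 3588.785ms @ 32/5 + 224.299ms (2/5)
8. 3813.084ms @ 34/5 + 224.299ms (2/5)
9. 4037.383ms @ 36/5 + 224.299ms (2/5)
10. 4261.682ms @ 38/5 + 224.299ms (2/5)
11. 4485.981ms @ 8 + 320.427ms (4/7)
12. 4806.409ms @ 60/7 + 320.427ms (4/7)
13. 5126.836ms @ 64/7 + 320.427ms (4/7)
14. 5447.263ms @ 68/7 + 320.427ms (4/7)
15. 5767.69ms @ 72/7 + 320.427ms (4/7)
16. 6088.117ms @ 76/7 + 320.427ms (4/7)
17. 6408.545ms @ 80/7 + 320.427ms (4/7)
18. 6728.972ms @ 12 + 747.664ms (4/3)
19. 7476.636ms @ 40/3 + 747.664ms (4/3)
20. 8224.299ms @ 44/3 + 747.664ms (4/3)

note 17 onset = 80/7b = 6408.545ms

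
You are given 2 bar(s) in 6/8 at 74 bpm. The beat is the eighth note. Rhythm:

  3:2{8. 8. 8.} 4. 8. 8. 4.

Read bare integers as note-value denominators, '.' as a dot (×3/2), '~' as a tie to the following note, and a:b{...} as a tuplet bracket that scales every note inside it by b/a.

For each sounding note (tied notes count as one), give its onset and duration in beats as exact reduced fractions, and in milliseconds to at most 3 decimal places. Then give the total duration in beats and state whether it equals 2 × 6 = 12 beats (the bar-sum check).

1) 0.0ms=0b +810.811ms=1b
2) 810.811ms=1b +810.811ms=1b
3) 1621.622ms=2b +810.811ms=1b
4) 2432.432ms=3b +2432.432ms=3b
5) 4864.865ms=6b +1216.216ms=3/2b
6) 6081.081ms=15/2b +1216.216ms=3/2b
7) 7297.297ms=9b +2432.432ms=3b
Σ=12b of 12 (74bpm 6/8) — PASS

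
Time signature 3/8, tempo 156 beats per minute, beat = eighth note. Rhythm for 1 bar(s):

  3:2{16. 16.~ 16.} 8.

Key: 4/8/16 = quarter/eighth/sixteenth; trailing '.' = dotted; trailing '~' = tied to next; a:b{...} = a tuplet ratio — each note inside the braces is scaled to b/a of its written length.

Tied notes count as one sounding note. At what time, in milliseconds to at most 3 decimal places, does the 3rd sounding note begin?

1. 0.0ms @ 0 + 192.308ms (1/2)
2. 192.308ms @ 1/2 + 384.615ms (1)
3. 576.923ms @ 3/2 + 576.923ms (3/2)

note 3 onset = 3/2b = 576.923ms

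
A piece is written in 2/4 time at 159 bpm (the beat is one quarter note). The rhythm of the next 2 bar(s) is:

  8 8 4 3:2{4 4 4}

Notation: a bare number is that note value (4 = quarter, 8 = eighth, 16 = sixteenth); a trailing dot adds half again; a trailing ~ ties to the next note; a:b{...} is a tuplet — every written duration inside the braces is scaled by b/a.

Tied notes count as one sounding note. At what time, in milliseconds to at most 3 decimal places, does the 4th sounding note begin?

1. 0.0ms @ 0 + 188.679ms (1/2)
2. 188.679ms @ 1/2 + 188.679ms (1/2)
3. 377.358ms @ 1 + 377.358ms (1)
4. 754.717ms @ 2 + 251.572ms (2/3)
5. 1006.289ms @ 8/3 + 251.572ms (2/3)
6. 1257.862ms @ 10/3 + 251.572ms (2/3)

note 4 onset = 2b = 754.717ms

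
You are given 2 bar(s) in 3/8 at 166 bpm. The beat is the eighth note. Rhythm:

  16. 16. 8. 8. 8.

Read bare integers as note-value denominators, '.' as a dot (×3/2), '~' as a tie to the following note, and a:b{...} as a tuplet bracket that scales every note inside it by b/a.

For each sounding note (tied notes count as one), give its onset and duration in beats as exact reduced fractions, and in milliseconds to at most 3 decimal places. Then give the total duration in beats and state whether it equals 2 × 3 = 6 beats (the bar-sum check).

1) 0.0ms=0b +271.084ms=3/4b
2) 271.084ms=3/4b +271.084ms=3/4b
3) 542.169ms=3/2b +542.169ms=3/2b
4) 1084.337ms=3b +542.169ms=3/2b
5) 1626.506ms=9/2b +542.169ms=3/2b
Σ=6b of 6 (166bpm 3/8) — PASS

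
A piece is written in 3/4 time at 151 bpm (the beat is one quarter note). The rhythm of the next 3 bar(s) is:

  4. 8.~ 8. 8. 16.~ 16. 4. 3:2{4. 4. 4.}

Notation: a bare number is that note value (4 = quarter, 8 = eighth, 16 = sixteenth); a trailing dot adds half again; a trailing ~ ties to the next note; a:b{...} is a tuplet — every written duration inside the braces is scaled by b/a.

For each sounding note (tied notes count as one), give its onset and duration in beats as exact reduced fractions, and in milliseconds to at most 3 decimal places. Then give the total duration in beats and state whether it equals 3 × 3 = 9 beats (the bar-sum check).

1) 0.0ms=0b +596.026ms=3/2b
2) 596.026ms=3/2b +596.026ms=3/2b
3) 1192.053ms=3b +298.013ms=3/4b
4) 1490.066ms=15/4b +298.013ms=3/4b
5) 1788.079ms=9/2b +596.026ms=3/2b
6) 2384.106ms=6b +397.351ms=1b
7) 2781.457ms=7b +397.351ms=1b
8) 3178.808ms=8b +397.351ms=1b
Σ=9b of 9 (151bpm 3/4) — PASS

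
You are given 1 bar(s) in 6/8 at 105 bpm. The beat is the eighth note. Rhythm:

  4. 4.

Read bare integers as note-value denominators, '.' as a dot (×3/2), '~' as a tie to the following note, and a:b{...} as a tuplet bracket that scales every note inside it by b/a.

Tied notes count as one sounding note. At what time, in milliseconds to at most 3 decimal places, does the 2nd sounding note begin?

note 2 onset = 3b = 1714.286ms

1. 0.0ms @ 0 + 1714.286ms (3)
2. 1714.286ms @ 3 + 1714.286ms (3)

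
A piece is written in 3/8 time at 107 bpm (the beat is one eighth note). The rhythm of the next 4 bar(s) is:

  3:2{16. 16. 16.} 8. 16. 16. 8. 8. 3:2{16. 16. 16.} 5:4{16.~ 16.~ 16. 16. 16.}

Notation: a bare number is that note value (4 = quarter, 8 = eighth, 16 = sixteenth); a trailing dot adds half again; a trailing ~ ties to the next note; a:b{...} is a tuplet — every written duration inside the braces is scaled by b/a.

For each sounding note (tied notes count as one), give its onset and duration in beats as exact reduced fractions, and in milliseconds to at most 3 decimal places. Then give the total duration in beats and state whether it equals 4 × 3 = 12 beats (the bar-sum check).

1) 0.0ms=0b +280.374ms=1/2b
2) 280.374ms=1/2b +280.374ms=1/2b
3) 560.748ms=1b +280.374ms=1/2b
4) 841.121ms=3/2b +841.121ms=3/2b
5) 1682.243ms=3b +420.561ms=3/4b
6) 2102.804ms=15/4b +420.561ms=3/4b
7) 2523.364ms=9/2b +841.121ms=3/2b
8) 3364.486ms=6b +841.121ms=3/2b
9) 4205.607ms=15/2b +280.374ms=1/2b
10) 4485.981ms=8b +280.374ms=1/2b
11) 4766.355ms=17/2b +280.374ms=1/2b
12) 5046.729ms=9b +1009.346ms=9/5b
13) 6056.075ms=54/5b +336.449ms=3/5b
14) 6392.523ms=57/5b +336.449ms=3/5b
Σ=12b of 12 (107bpm 3/8) — PASS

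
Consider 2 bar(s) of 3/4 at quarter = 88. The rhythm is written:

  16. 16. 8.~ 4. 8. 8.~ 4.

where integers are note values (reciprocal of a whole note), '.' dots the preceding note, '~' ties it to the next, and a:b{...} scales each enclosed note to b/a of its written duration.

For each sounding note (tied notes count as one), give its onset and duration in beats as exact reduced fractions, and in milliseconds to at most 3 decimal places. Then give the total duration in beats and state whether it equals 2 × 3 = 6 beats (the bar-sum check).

1) 0.0ms=0b +255.682ms=3/8b
2) 255.682ms=3/8b +255.682ms=3/8b
3) 511.364ms=3/4b +1534.091ms=9/4b
4) 2045.455ms=3b +511.364ms=3/4b
5) 2556.818ms=15/4b +1534.091ms=9/4b
Σ=6b of 6 (88bpm 3/4) — PASS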